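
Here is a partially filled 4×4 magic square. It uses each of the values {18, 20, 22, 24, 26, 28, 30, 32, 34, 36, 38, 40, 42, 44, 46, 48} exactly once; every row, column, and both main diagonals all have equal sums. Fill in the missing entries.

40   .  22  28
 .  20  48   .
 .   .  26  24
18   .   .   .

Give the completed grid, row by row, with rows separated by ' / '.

The 16 entries sum to 528, so each line sums to 528/4 = 132.
Row 1: 40 + 22 + 28 + ? = 132, so (1,2) = 42.
Column 3 must total 132; the given cells sum to 96, so (4,3) = 36.
Main diagonal must total 132; the given cells sum to 86, so (4,4) = 46.
Anti-diagonal needs 132; the known cells sum to 94, so (3,2) = 38.
Row 3 needs 132; the known cells sum to 88, so (3,1) = 44.
Using row 4: 18 + 36 + 46 + ? → (4,2) = 132 − 100 = 32.
Column 1: 40 + 44 + 18 + ? = 132, so (2,1) = 30.
From column 4, 132 − (28 + 24 + 46) gives (2,4) = 34.

40 42 22 28 / 30 20 48 34 / 44 38 26 24 / 18 32 36 46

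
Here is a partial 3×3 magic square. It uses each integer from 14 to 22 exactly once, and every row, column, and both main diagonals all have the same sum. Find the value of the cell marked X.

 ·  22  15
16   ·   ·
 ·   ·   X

The entries are 14 through 22, which sum to 162, so each line sums to 162/3 = 54.
Row 1: 22 + 15 + ? = 54, so (1,1) = 17.
Using column 1: 17 + 16 + ? → (3,1) = 54 − 33 = 21.
Anti-diagonal needs 54; the known cells sum to 36, so (2,2) = 18.
The remaining cell in row 2 is (2,3) = 54 − 34 = 20.
Column 2: 22 + 18 + ? = 54, so (3,2) = 14.
Column 3 needs 54; the known cells sum to 35, so (3,3) = 19.

19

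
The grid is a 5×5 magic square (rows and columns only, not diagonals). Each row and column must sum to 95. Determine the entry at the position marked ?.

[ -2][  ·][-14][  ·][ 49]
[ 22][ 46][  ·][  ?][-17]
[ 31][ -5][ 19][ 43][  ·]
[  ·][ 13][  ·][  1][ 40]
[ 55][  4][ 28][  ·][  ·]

34

Row 3 must total 95; the given cells sum to 88, so (3,5) = 7.
Column 1 needs 95; the known cells sum to 106, so (4,1) = -11.
The remaining cell in column 2 is (1,2) = 95 − 58 = 37.
Column 5: 49 + (-17) + 7 + 40 + ? = 95, so (5,5) = 16.
From row 1, 95 − (-2 + 37 + (-14) + 49) gives (1,4) = 25.
Row 4 must total 95; the given cells sum to 43, so (4,3) = 52.
From row 5, 95 − (55 + 4 + 28 + 16) gives (5,4) = -8.
Using column 3: -14 + 19 + 52 + 28 + ? → (2,3) = 95 − 85 = 10.
Column 4 needs 95; the known cells sum to 61, so (2,4) = 34.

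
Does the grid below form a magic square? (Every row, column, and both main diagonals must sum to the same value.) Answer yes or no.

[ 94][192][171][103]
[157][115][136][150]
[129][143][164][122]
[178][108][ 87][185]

Row 1: 94 + 192 + 171 + 103 = 560.
Row 2: 157 + 115 + 136 + 150 = 558.
Row 3: 129 + 143 + 164 + 122 = 558.
Row 4: 178 + 108 + 87 + 185 = 558.
Column 1: 94 + 157 + 129 + 178 = 558.
Column 2: 192 + 115 + 143 + 108 = 558.
Column 3: 171 + 136 + 164 + 87 = 558.
Column 4: 103 + 150 + 122 + 185 = 560.
Main diagonal: 94 + 115 + 164 + 185 = 558.
Anti-diagonal: 103 + 136 + 143 + 178 = 560.

No — row 1 sums to 560 but row 3 sums to 558.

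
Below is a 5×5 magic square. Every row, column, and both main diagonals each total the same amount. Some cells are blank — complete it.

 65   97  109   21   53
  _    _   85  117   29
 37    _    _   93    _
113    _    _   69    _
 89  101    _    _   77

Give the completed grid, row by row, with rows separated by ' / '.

Row 1 is already complete: 65 + 97 + 109 + 21 + 53 = 345, so that is the magic constant.
Column 1 must total 345; the given cells sum to 304, so (2,1) = 41.
Using column 4: 21 + 117 + 93 + 69 + ? → (5,4) = 345 − 300 = 45.
Row 2 must total 345; the given cells sum to 272, so (2,2) = 73.
The remaining cell in row 5 is (5,3) = 345 − 312 = 33.
The remaining cell in main diagonal is (3,3) = 345 − 284 = 61.
Anti-diagonal needs 345; the known cells sum to 320, so (4,2) = 25.
Using column 2: 97 + 73 + 25 + 101 + ? → (3,2) = 345 − 296 = 49.
Column 3 needs 345; the known cells sum to 288, so (4,3) = 57.
From row 3, 345 − (37 + 49 + 61 + 93) gives (3,5) = 105.
Row 4 must total 345; the given cells sum to 264, so (4,5) = 81.

65 97 109 21 53 / 41 73 85 117 29 / 37 49 61 93 105 / 113 25 57 69 81 / 89 101 33 45 77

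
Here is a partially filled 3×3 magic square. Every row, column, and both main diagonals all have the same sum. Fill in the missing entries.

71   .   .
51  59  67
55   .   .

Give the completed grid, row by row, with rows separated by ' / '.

71 43 63 / 51 59 67 / 55 75 47

Row 2 is already complete: 51 + 59 + 67 = 177, so that is the magic constant.
Using main diagonal: 71 + 59 + ? → (3,3) = 177 − 130 = 47.
Using anti-diagonal: 59 + 55 + ? → (1,3) = 177 − 114 = 63.
Using row 1: 71 + 63 + ? → (1,2) = 177 − 134 = 43.
Row 3: 55 + 47 + ? = 177, so (3,2) = 75.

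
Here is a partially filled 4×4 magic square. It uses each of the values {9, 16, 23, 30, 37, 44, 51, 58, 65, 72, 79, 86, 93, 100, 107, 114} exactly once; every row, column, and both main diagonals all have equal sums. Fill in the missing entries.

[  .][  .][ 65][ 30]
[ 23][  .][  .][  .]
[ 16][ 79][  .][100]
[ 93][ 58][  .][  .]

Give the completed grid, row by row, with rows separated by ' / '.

The 16 entries sum to 984, so each line sums to 984/4 = 246.
Row 3 needs 246; the known cells sum to 195, so (3,3) = 51.
Column 1: 23 + 16 + 93 + ? = 246, so (1,1) = 114.
The remaining cell in anti-diagonal is (2,3) = 246 − 202 = 44.
The remaining cell in row 1 is (1,2) = 246 − 209 = 37.
Using column 2: 37 + 79 + 58 + ? → (2,2) = 246 − 174 = 72.
Using column 3: 65 + 44 + 51 + ? → (4,3) = 246 − 160 = 86.
Main diagonal must total 246; the given cells sum to 237, so (4,4) = 9.
Row 2: 23 + 72 + 44 + ? = 246, so (2,4) = 107.

114 37 65 30 / 23 72 44 107 / 16 79 51 100 / 93 58 86 9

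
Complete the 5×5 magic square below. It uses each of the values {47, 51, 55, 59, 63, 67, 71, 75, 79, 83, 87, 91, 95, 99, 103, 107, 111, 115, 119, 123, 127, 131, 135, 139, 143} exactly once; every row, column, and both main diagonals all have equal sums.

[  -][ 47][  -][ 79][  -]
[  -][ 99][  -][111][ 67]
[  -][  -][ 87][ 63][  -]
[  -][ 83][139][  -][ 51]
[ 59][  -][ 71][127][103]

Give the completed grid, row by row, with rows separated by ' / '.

91 47 123 79 135 / 143 99 55 111 67 / 75 131 87 63 119 / 107 83 139 95 51 / 59 115 71 127 103

The 25 entries sum to 2375, so each line sums to 2375/5 = 475.
From row 5, 475 − (59 + 71 + 127 + 103) gives (5,2) = 115.
From column 2, 475 − (47 + 99 + 83 + 115) gives (3,2) = 131.
Column 4 needs 475; the known cells sum to 380, so (4,4) = 95.
Main diagonal needs 475; the known cells sum to 384, so (1,1) = 91.
From anti-diagonal, 475 − (111 + 87 + 83 + 59) gives (1,5) = 135.
Using row 1: 91 + 47 + 79 + 135 + ? → (1,3) = 475 − 352 = 123.
Row 4 needs 475; the known cells sum to 368, so (4,1) = 107.
From column 3, 475 − (123 + 87 + 139 + 71) gives (2,3) = 55.
Using column 5: 135 + 67 + 51 + 103 + ? → (3,5) = 475 − 356 = 119.
From row 2, 475 − (99 + 55 + 111 + 67) gives (2,1) = 143.
The remaining cell in row 3 is (3,1) = 475 − 400 = 75.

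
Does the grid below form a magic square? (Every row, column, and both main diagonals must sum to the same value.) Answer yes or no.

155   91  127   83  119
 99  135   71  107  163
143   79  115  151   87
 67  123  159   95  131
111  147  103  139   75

Yes

Row 1: 155 + 91 + 127 + 83 + 119 = 575.
Row 2: 99 + 135 + 71 + 107 + 163 = 575.
Row 3: 143 + 79 + 115 + 151 + 87 = 575.
Row 4: 67 + 123 + 159 + 95 + 131 = 575.
Row 5: 111 + 147 + 103 + 139 + 75 = 575.
Column 1: 155 + 99 + 143 + 67 + 111 = 575.
Column 2: 91 + 135 + 79 + 123 + 147 = 575.
Column 3: 127 + 71 + 115 + 159 + 103 = 575.
Column 4: 83 + 107 + 151 + 95 + 139 = 575.
Column 5: 119 + 163 + 87 + 131 + 75 = 575.
Main diagonal: 155 + 135 + 115 + 95 + 75 = 575.
Anti-diagonal: 119 + 107 + 115 + 123 + 111 = 575.
All lines sum to 575.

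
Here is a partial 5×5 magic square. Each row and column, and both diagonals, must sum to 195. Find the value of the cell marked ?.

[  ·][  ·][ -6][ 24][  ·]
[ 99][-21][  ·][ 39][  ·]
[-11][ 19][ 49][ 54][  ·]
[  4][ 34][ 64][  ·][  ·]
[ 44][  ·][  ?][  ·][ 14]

From row 3, 195 − (-11 + 19 + 49 + 54) gives (3,5) = 84.
Column 1 must total 195; the given cells sum to 136, so (1,1) = 59.
From main diagonal, 195 − (59 + (-21) + 49 + 14) gives (4,4) = 94.
Anti-diagonal must total 195; the given cells sum to 166, so (1,5) = 29.
Using row 1: 59 + (-6) + 24 + 29 + ? → (1,2) = 195 − 106 = 89.
Row 4: 4 + 34 + 64 + 94 + ? = 195, so (4,5) = -1.
Column 2 must total 195; the given cells sum to 121, so (5,2) = 74.
Using column 4: 24 + 39 + 54 + 94 + ? → (5,4) = 195 − 211 = -16.
From column 5, 195 − (29 + 84 + (-1) + 14) gives (2,5) = 69.
From row 2, 195 − (99 + (-21) + 39 + 69) gives (2,3) = 9.
Row 5 needs 195; the known cells sum to 116, so (5,3) = 79.

79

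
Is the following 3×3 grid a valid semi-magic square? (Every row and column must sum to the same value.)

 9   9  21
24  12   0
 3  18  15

Row 1: 9 + 9 + 21 = 39.
Row 2: 24 + 12 + 0 = 36.
Row 3: 3 + 18 + 15 = 36.
Column 1: 9 + 24 + 3 = 36.
Column 2: 9 + 12 + 18 = 39.
Column 3: 21 + 0 + 15 = 36.

No — row 1 sums to 39 but row 3 sums to 36.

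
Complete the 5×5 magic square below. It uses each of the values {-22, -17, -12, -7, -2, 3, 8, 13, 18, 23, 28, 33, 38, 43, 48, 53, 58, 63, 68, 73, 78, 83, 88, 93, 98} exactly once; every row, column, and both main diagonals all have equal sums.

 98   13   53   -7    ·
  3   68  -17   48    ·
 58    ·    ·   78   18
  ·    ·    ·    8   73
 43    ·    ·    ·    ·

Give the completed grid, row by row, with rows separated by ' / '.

98 13 53 -7 33 / 3 68 -17 48 88 / 58 -2 38 78 18 / -12 28 93 8 73 / 43 83 23 63 -22

The 25 entries sum to 950, so each line sums to 950/5 = 190.
Using row 1: 98 + 13 + 53 + (-7) + ? → (1,5) = 190 − 157 = 33.
The remaining cell in row 2 is (2,5) = 190 − 102 = 88.
Column 1 must total 190; the given cells sum to 202, so (4,1) = -12.
The remaining cell in column 4 is (5,4) = 190 − 127 = 63.
Column 5: 33 + 88 + 18 + 73 + ? = 190, so (5,5) = -22.
The remaining cell in main diagonal is (3,3) = 190 − 152 = 38.
From anti-diagonal, 190 − (33 + 48 + 38 + 43) gives (4,2) = 28.
Row 3 must total 190; the given cells sum to 192, so (3,2) = -2.
Row 4 needs 190; the known cells sum to 97, so (4,3) = 93.
Column 2 must total 190; the given cells sum to 107, so (5,2) = 83.
Column 3: 53 + (-17) + 38 + 93 + ? = 190, so (5,3) = 23.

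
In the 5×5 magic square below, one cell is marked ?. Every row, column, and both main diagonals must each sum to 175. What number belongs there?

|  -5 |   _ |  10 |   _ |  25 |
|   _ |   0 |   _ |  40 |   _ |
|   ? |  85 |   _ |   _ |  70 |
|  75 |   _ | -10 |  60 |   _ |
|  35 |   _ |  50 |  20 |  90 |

Using row 5: 35 + 50 + 20 + 90 + ? → (5,2) = 175 − 195 = -20.
Main diagonal needs 175; the known cells sum to 145, so (3,3) = 30.
Anti-diagonal needs 175; the known cells sum to 130, so (4,2) = 45.
From row 4, 175 − (75 + 45 + (-10) + 60) gives (4,5) = 5.
Column 2 must total 175; the given cells sum to 110, so (1,2) = 65.
Column 3 must total 175; the given cells sum to 80, so (2,3) = 95.
Column 5 needs 175; the known cells sum to 190, so (2,5) = -15.
Row 1: -5 + 65 + 10 + 25 + ? = 175, so (1,4) = 80.
Row 2: 0 + 95 + 40 + (-15) + ? = 175, so (2,1) = 55.
Column 1 must total 175; the given cells sum to 160, so (3,1) = 15.

15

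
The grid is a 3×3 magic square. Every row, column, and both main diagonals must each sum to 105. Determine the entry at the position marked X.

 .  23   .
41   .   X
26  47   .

29

Row 3 must total 105; the given cells sum to 73, so (3,3) = 32.
Column 1 must total 105; the given cells sum to 67, so (1,1) = 38.
Column 2 needs 105; the known cells sum to 70, so (2,2) = 35.
Anti-diagonal must total 105; the given cells sum to 61, so (1,3) = 44.
Row 2 must total 105; the given cells sum to 76, so (2,3) = 29.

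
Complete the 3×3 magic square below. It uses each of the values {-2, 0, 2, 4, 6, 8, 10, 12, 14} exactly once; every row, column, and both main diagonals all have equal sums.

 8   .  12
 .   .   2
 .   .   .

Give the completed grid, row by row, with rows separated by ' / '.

8 -2 12 / 10 6 2 / 0 14 4

The 9 entries sum to 54, so each line sums to 54/3 = 18.
Row 1 needs 18; the known cells sum to 20, so (1,2) = -2.
From column 3, 18 − (12 + 2) gives (3,3) = 4.
From main diagonal, 18 − (8 + 4) gives (2,2) = 6.
From anti-diagonal, 18 − (12 + 6) gives (3,1) = 0.
Row 2 must total 18; the given cells sum to 8, so (2,1) = 10.
Row 3 needs 18; the known cells sum to 4, so (3,2) = 14.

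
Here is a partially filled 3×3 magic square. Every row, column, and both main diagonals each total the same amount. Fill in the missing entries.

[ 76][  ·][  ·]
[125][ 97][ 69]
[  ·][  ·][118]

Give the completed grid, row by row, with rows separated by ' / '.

76 111 104 / 125 97 69 / 90 83 118

Main diagonal is already complete: 76 + 97 + 118 = 291, so that is the magic constant.
Using column 1: 76 + 125 + ? → (3,1) = 291 − 201 = 90.
Using column 3: 69 + 118 + ? → (1,3) = 291 − 187 = 104.
Using row 1: 76 + 104 + ? → (1,2) = 291 − 180 = 111.
Row 3: 90 + 118 + ? = 291, so (3,2) = 83.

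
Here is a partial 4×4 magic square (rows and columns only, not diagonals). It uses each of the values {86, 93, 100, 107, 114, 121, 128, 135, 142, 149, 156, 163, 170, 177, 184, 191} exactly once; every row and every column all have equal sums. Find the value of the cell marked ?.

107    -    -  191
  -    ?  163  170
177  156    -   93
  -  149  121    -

The 16 entries sum to 2216, so each line sums to 2216/4 = 554.
Row 3: 177 + 156 + 93 + ? = 554, so (3,3) = 128.
The remaining cell in column 3 is (1,3) = 554 − 412 = 142.
The remaining cell in column 4 is (4,4) = 554 − 454 = 100.
Using row 1: 107 + 142 + 191 + ? → (1,2) = 554 − 440 = 114.
Row 4 must total 554; the given cells sum to 370, so (4,1) = 184.
Using column 1: 107 + 177 + 184 + ? → (2,1) = 554 − 468 = 86.
Column 2: 114 + 156 + 149 + ? = 554, so (2,2) = 135.

135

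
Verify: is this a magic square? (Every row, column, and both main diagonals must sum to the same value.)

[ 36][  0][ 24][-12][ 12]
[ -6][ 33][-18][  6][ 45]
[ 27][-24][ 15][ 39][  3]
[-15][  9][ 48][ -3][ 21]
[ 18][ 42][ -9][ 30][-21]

Row 1: 36 + 0 + 24 + (-12) + 12 = 60.
Row 2: -6 + 33 + (-18) + 6 + 45 = 60.
Row 3: 27 + (-24) + 15 + 39 + 3 = 60.
Row 4: -15 + 9 + 48 + (-3) + 21 = 60.
Row 5: 18 + 42 + (-9) + 30 + (-21) = 60.
Column 1: 36 + (-6) + 27 + (-15) + 18 = 60.
Column 2: 0 + 33 + (-24) + 9 + 42 = 60.
Column 3: 24 + (-18) + 15 + 48 + (-9) = 60.
Column 4: -12 + 6 + 39 + (-3) + 30 = 60.
Column 5: 12 + 45 + 3 + 21 + (-21) = 60.
Main diagonal: 36 + 33 + 15 + (-3) + (-21) = 60.
Anti-diagonal: 12 + 6 + 15 + 9 + 18 = 60.
All lines sum to 60.

Yes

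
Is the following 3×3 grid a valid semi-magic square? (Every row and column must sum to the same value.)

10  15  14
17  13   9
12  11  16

Row 1: 10 + 15 + 14 = 39.
Row 2: 17 + 13 + 9 = 39.
Row 3: 12 + 11 + 16 = 39.
Column 1: 10 + 17 + 12 = 39.
Column 2: 15 + 13 + 11 = 39.
Column 3: 14 + 9 + 16 = 39.
All lines sum to 39.

Yes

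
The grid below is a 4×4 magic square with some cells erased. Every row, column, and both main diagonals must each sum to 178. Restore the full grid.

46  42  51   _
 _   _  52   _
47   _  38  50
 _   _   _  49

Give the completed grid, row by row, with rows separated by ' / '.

46 42 51 39 / 41 45 52 40 / 47 43 38 50 / 44 48 37 49

Row 1 needs 178; the known cells sum to 139, so (1,4) = 39.
Row 3 needs 178; the known cells sum to 135, so (3,2) = 43.
Using column 3: 51 + 52 + 38 + ? → (4,3) = 178 − 141 = 37.
From column 4, 178 − (39 + 50 + 49) gives (2,4) = 40.
Main diagonal needs 178; the known cells sum to 133, so (2,2) = 45.
Anti-diagonal: 39 + 52 + 43 + ? = 178, so (4,1) = 44.
Using row 2: 45 + 52 + 40 + ? → (2,1) = 178 − 137 = 41.
From row 4, 178 − (44 + 37 + 49) gives (4,2) = 48.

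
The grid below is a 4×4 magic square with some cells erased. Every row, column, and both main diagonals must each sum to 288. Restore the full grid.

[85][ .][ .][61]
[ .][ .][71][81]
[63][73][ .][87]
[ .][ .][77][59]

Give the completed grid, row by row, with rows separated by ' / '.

Using row 3: 63 + 73 + 87 + ? → (3,3) = 288 − 223 = 65.
Column 3 needs 288; the known cells sum to 213, so (1,3) = 75.
Main diagonal: 85 + 65 + 59 + ? = 288, so (2,2) = 79.
Using anti-diagonal: 61 + 71 + 73 + ? → (4,1) = 288 − 205 = 83.
Row 1 needs 288; the known cells sum to 221, so (1,2) = 67.
From row 2, 288 − (79 + 71 + 81) gives (2,1) = 57.
Using row 4: 83 + 77 + 59 + ? → (4,2) = 288 − 219 = 69.

85 67 75 61 / 57 79 71 81 / 63 73 65 87 / 83 69 77 59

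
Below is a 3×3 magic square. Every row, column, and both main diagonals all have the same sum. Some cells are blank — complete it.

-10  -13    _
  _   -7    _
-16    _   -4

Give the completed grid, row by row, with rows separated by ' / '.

Main diagonal is already complete: -10 + -7 + -4 = -21, so that is the magic constant.
The remaining cell in row 1 is (1,3) = -21 − (-23) = 2.
From row 3, -21 − (-16 + (-4)) gives (3,2) = -1.
The remaining cell in column 1 is (2,1) = -21 − (-26) = 5.
From column 3, -21 − (2 + (-4)) gives (2,3) = -19.

-10 -13 2 / 5 -7 -19 / -16 -1 -4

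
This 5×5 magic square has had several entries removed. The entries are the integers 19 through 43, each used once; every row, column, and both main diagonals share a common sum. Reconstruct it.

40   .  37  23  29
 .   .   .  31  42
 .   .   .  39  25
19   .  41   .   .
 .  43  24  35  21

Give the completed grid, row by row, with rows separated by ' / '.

40 26 37 23 29 / 28 34 20 31 42 / 36 22 33 39 25 / 19 30 41 27 38 / 32 43 24 35 21

The entries are 19 through 43, which sum to 775, so each line sums to 775/5 = 155.
Row 1 needs 155; the known cells sum to 129, so (1,2) = 26.
The remaining cell in row 5 is (5,1) = 155 − 123 = 32.
Column 4 must total 155; the given cells sum to 128, so (4,4) = 27.
The remaining cell in column 5 is (4,5) = 155 − 117 = 38.
Row 4 must total 155; the given cells sum to 125, so (4,2) = 30.
From anti-diagonal, 155 − (29 + 31 + 30 + 32) gives (3,3) = 33.
Using column 3: 37 + 33 + 41 + 24 + ? → (2,3) = 155 − 135 = 20.
Main diagonal needs 155; the known cells sum to 121, so (2,2) = 34.
Row 2 must total 155; the given cells sum to 127, so (2,1) = 28.
Column 1: 40 + 28 + 19 + 32 + ? = 155, so (3,1) = 36.
Column 2 needs 155; the known cells sum to 133, so (3,2) = 22.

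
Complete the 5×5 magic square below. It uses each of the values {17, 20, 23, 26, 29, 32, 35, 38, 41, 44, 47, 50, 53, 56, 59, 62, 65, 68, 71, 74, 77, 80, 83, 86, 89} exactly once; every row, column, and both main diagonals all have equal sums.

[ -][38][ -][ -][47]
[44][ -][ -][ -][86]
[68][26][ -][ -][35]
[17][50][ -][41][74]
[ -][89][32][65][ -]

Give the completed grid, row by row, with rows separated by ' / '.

80 38 71 29 47 / 44 62 20 53 86 / 68 26 59 77 35 / 17 50 83 41 74 / 56 89 32 65 23

The 25 entries sum to 1325, so each line sums to 1325/5 = 265.
Row 4 must total 265; the given cells sum to 182, so (4,3) = 83.
Column 2 must total 265; the given cells sum to 203, so (2,2) = 62.
Using column 5: 47 + 86 + 35 + 74 + ? → (5,5) = 265 − 242 = 23.
Row 5: 89 + 32 + 65 + 23 + ? = 265, so (5,1) = 56.
From column 1, 265 − (44 + 68 + 17 + 56) gives (1,1) = 80.
Main diagonal needs 265; the known cells sum to 206, so (3,3) = 59.
Using anti-diagonal: 47 + 59 + 50 + 56 + ? → (2,4) = 265 − 212 = 53.
From row 2, 265 − (44 + 62 + 53 + 86) gives (2,3) = 20.
Using row 3: 68 + 26 + 59 + 35 + ? → (3,4) = 265 − 188 = 77.
Column 3 must total 265; the given cells sum to 194, so (1,3) = 71.
Using column 4: 53 + 77 + 41 + 65 + ? → (1,4) = 265 − 236 = 29.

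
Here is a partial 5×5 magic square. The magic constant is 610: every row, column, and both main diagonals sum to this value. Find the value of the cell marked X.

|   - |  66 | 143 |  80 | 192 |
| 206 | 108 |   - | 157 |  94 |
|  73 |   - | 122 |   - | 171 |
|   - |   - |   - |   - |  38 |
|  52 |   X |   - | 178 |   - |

164

Using row 1: 66 + 143 + 80 + 192 + ? → (1,1) = 610 − 481 = 129.
Row 2 must total 610; the given cells sum to 565, so (2,3) = 45.
The remaining cell in column 1 is (4,1) = 610 − 460 = 150.
Column 5 must total 610; the given cells sum to 495, so (5,5) = 115.
Using main diagonal: 129 + 108 + 122 + 115 + ? → (4,4) = 610 − 474 = 136.
The remaining cell in anti-diagonal is (4,2) = 610 − 523 = 87.
Using row 4: 150 + 87 + 136 + 38 + ? → (4,3) = 610 − 411 = 199.
Column 3 must total 610; the given cells sum to 509, so (5,3) = 101.
Using column 4: 80 + 157 + 136 + 178 + ? → (3,4) = 610 − 551 = 59.
From row 3, 610 − (73 + 122 + 59 + 171) gives (3,2) = 185.
Row 5: 52 + 101 + 178 + 115 + ? = 610, so (5,2) = 164.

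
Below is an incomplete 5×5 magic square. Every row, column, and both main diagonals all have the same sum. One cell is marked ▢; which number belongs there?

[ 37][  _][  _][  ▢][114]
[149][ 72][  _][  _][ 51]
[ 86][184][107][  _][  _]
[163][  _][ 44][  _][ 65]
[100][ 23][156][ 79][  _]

Column 1 is complete and sums to 535; that is the magic constant.
Row 5 must total 535; the given cells sum to 358, so (5,5) = 177.
Column 5 needs 535; the known cells sum to 407, so (3,5) = 128.
Main diagonal: 37 + 72 + 107 + 177 + ? = 535, so (4,4) = 142.
Using row 3: 86 + 184 + 107 + 128 + ? → (3,4) = 535 − 505 = 30.
Row 4 needs 535; the known cells sum to 414, so (4,2) = 121.
The remaining cell in column 2 is (1,2) = 535 − 400 = 135.
The remaining cell in anti-diagonal is (2,4) = 535 − 442 = 93.
Row 2: 149 + 72 + 93 + 51 + ? = 535, so (2,3) = 170.
Column 3 must total 535; the given cells sum to 477, so (1,3) = 58.
The remaining cell in column 4 is (1,4) = 535 − 344 = 191.

191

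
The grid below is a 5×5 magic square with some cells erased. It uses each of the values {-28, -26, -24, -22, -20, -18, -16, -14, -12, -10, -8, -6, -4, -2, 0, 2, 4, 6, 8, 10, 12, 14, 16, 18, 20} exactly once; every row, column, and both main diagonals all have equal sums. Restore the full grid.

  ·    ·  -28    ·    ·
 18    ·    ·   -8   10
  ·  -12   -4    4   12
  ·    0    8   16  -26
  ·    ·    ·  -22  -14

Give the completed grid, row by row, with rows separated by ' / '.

6 14 -28 -10 -2 / 18 -24 -16 -8 10 / -20 -12 -4 4 12 / -18 0 8 16 -26 / -6 2 20 -22 -14

The 25 entries sum to -100, so each line sums to -100/5 = -20.
The remaining cell in row 3 is (3,1) = -20 − 0 = -20.
Row 4: 0 + 8 + 16 + (-26) + ? = -20, so (4,1) = -18.
Using column 4: -8 + 4 + 16 + (-22) + ? → (1,4) = -20 − (-10) = -10.
Column 5 must total -20; the given cells sum to -18, so (1,5) = -2.
Using anti-diagonal: -2 + (-8) + (-4) + 0 + ? → (5,1) = -20 − (-14) = -6.
Column 1: 18 + (-20) + (-18) + (-6) + ? = -20, so (1,1) = 6.
Main diagonal needs -20; the known cells sum to 4, so (2,2) = -24.
Row 1 needs -20; the known cells sum to -34, so (1,2) = 14.
The remaining cell in row 2 is (2,3) = -20 − (-4) = -16.
The remaining cell in column 2 is (5,2) = -20 − (-22) = 2.
Column 3: -28 + (-16) + (-4) + 8 + ? = -20, so (5,3) = 20.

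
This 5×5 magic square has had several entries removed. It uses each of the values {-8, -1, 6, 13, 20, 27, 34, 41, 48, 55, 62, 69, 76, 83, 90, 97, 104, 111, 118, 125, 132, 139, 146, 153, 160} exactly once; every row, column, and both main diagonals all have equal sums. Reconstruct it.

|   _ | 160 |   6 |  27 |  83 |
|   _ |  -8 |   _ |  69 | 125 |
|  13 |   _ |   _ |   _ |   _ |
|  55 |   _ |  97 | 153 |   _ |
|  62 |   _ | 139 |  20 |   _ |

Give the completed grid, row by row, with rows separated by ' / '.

104 160 6 27 83 / 146 -8 48 69 125 / 13 34 90 111 132 / 55 76 97 153 -1 / 62 118 139 20 41

The 25 entries sum to 1900, so each line sums to 1900/5 = 380.
Row 1 needs 380; the known cells sum to 276, so (1,1) = 104.
From column 1, 380 − (104 + 13 + 55 + 62) gives (2,1) = 146.
The remaining cell in column 4 is (3,4) = 380 − 269 = 111.
Row 2: 146 + (-8) + 69 + 125 + ? = 380, so (2,3) = 48.
Using column 3: 6 + 48 + 97 + 139 + ? → (3,3) = 380 − 290 = 90.
From main diagonal, 380 − (104 + (-8) + 90 + 153) gives (5,5) = 41.
Anti-diagonal must total 380; the given cells sum to 304, so (4,2) = 76.
Row 4: 55 + 76 + 97 + 153 + ? = 380, so (4,5) = -1.
From row 5, 380 − (62 + 139 + 20 + 41) gives (5,2) = 118.
Column 2 must total 380; the given cells sum to 346, so (3,2) = 34.
Column 5 needs 380; the known cells sum to 248, so (3,5) = 132.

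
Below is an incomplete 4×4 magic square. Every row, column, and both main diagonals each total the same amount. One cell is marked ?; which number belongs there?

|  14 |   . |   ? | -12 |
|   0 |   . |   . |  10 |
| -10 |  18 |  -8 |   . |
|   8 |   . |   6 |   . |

16

Column 1 is complete and sums to 12; that is the magic constant.
Using row 3: -10 + 18 + (-8) + ? → (3,4) = 12 − 0 = 12.
Column 4: -12 + 10 + 12 + ? = 12, so (4,4) = 2.
Main diagonal needs 12; the known cells sum to 8, so (2,2) = 4.
Anti-diagonal: -12 + 18 + 8 + ? = 12, so (2,3) = -2.
The remaining cell in row 4 is (4,2) = 12 − 16 = -4.
The remaining cell in column 2 is (1,2) = 12 − 18 = -6.
Column 3: -2 + (-8) + 6 + ? = 12, so (1,3) = 16.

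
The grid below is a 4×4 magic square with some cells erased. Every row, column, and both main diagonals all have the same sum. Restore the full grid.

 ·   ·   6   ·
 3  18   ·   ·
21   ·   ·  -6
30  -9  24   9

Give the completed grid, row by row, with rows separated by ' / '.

0 33 6 15 / 3 18 -3 36 / 21 12 27 -6 / 30 -9 24 9

Row 4 is already complete: 30 + -9 + 24 + 9 = 54, so that is the magic constant.
Column 1: 3 + 21 + 30 + ? = 54, so (1,1) = 0.
From main diagonal, 54 − (0 + 18 + 9) gives (3,3) = 27.
Using row 3: 21 + 27 + (-6) + ? → (3,2) = 54 − 42 = 12.
Column 2 must total 54; the given cells sum to 21, so (1,2) = 33.
Using column 3: 6 + 27 + 24 + ? → (2,3) = 54 − 57 = -3.
Anti-diagonal needs 54; the known cells sum to 39, so (1,4) = 15.
The remaining cell in row 2 is (2,4) = 54 − 18 = 36.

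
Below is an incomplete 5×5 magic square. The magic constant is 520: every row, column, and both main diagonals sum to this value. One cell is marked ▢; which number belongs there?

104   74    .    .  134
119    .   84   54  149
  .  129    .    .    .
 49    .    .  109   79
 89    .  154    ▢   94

The remaining cell in row 2 is (2,2) = 520 − 406 = 114.
From column 1, 520 − (104 + 119 + 49 + 89) gives (3,1) = 159.
Column 5: 134 + 149 + 79 + 94 + ? = 520, so (3,5) = 64.
Using main diagonal: 104 + 114 + 109 + 94 + ? → (3,3) = 520 − 421 = 99.
Anti-diagonal needs 520; the known cells sum to 376, so (4,2) = 144.
From row 3, 520 − (159 + 129 + 99 + 64) gives (3,4) = 69.
Row 4 must total 520; the given cells sum to 381, so (4,3) = 139.
Column 2 must total 520; the given cells sum to 461, so (5,2) = 59.
Column 3 must total 520; the given cells sum to 476, so (1,3) = 44.
From row 1, 520 − (104 + 74 + 44 + 134) gives (1,4) = 164.
Row 5 needs 520; the known cells sum to 396, so (5,4) = 124.

124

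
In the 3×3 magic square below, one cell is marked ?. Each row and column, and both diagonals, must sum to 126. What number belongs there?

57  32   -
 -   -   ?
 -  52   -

Row 1 must total 126; the given cells sum to 89, so (1,3) = 37.
From column 2, 126 − (32 + 52) gives (2,2) = 42.
Main diagonal needs 126; the known cells sum to 99, so (3,3) = 27.
Anti-diagonal: 37 + 42 + ? = 126, so (3,1) = 47.
Column 1 must total 126; the given cells sum to 104, so (2,1) = 22.
Using column 3: 37 + 27 + ? → (2,3) = 126 − 64 = 62.

62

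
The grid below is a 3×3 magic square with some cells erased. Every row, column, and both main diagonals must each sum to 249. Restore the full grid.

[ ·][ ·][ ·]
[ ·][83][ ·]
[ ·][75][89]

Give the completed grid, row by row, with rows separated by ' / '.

Row 3 needs 249; the known cells sum to 164, so (3,1) = 85.
Using column 2: 83 + 75 + ? → (1,2) = 249 − 158 = 91.
From main diagonal, 249 − (83 + 89) gives (1,1) = 77.
Using anti-diagonal: 83 + 85 + ? → (1,3) = 249 − 168 = 81.
Column 1 needs 249; the known cells sum to 162, so (2,1) = 87.
Column 3 needs 249; the known cells sum to 170, so (2,3) = 79.

77 91 81 / 87 83 79 / 85 75 89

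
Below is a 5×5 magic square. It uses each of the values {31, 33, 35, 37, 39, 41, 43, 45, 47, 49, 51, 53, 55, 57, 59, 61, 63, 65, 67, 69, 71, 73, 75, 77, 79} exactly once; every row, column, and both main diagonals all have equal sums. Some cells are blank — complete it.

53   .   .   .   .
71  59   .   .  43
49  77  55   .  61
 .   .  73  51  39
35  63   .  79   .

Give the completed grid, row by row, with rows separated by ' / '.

53 31 69 47 75 / 71 59 37 65 43 / 49 77 55 33 61 / 67 45 73 51 39 / 35 63 41 79 57

The 25 entries sum to 1375, so each line sums to 1375/5 = 275.
Using row 3: 49 + 77 + 55 + 61 + ? → (3,4) = 275 − 242 = 33.
From column 1, 275 − (53 + 71 + 49 + 35) gives (4,1) = 67.
Main diagonal needs 275; the known cells sum to 218, so (5,5) = 57.
Row 4 needs 275; the known cells sum to 230, so (4,2) = 45.
Row 5: 35 + 63 + 79 + 57 + ? = 275, so (5,3) = 41.
Using column 2: 59 + 77 + 45 + 63 + ? → (1,2) = 275 − 244 = 31.
From column 5, 275 − (43 + 61 + 39 + 57) gives (1,5) = 75.
Using anti-diagonal: 75 + 55 + 45 + 35 + ? → (2,4) = 275 − 210 = 65.
From row 2, 275 − (71 + 59 + 65 + 43) gives (2,3) = 37.
The remaining cell in column 3 is (1,3) = 275 − 206 = 69.
Column 4 must total 275; the given cells sum to 228, so (1,4) = 47.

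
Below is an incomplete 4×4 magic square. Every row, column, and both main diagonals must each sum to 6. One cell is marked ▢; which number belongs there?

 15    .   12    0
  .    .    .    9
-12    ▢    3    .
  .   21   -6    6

24

Row 1: 15 + 12 + 0 + ? = 6, so (1,2) = -21.
From row 4, 6 − (21 + (-6) + 6) gives (4,1) = -15.
From column 1, 6 − (15 + (-12) + (-15)) gives (2,1) = 18.
Column 3 needs 6; the known cells sum to 9, so (2,3) = -3.
The remaining cell in column 4 is (3,4) = 6 − 15 = -9.
From main diagonal, 6 − (15 + 3 + 6) gives (2,2) = -18.
The remaining cell in anti-diagonal is (3,2) = 6 − (-18) = 24.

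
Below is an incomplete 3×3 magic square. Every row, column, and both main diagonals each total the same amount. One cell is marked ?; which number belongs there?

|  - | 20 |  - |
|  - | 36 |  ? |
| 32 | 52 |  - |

44

Column 2 is complete and sums to 108; that is the magic constant.
From row 3, 108 − (32 + 52) gives (3,3) = 24.
Main diagonal must total 108; the given cells sum to 60, so (1,1) = 48.
Using anti-diagonal: 36 + 32 + ? → (1,3) = 108 − 68 = 40.
Column 1 must total 108; the given cells sum to 80, so (2,1) = 28.
Using column 3: 40 + 24 + ? → (2,3) = 108 − 64 = 44.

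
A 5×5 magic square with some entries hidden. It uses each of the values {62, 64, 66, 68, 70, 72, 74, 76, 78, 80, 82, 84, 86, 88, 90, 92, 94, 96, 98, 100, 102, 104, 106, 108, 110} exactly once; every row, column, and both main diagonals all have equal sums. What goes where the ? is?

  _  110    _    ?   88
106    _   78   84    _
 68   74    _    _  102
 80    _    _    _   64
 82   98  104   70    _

The 25 entries sum to 2150, so each line sums to 2150/5 = 430.
The remaining cell in row 5 is (5,5) = 430 − 354 = 76.
Column 1: 106 + 68 + 80 + 82 + ? = 430, so (1,1) = 94.
Column 5: 88 + 102 + 64 + 76 + ? = 430, so (2,5) = 100.
Row 2 needs 430; the known cells sum to 368, so (2,2) = 62.
The remaining cell in column 2 is (4,2) = 430 − 344 = 86.
Using anti-diagonal: 88 + 84 + 86 + 82 + ? → (3,3) = 430 − 340 = 90.
Row 3 must total 430; the given cells sum to 334, so (3,4) = 96.
Main diagonal: 94 + 62 + 90 + 76 + ? = 430, so (4,4) = 108.
Row 4: 80 + 86 + 108 + 64 + ? = 430, so (4,3) = 92.
Column 3 needs 430; the known cells sum to 364, so (1,3) = 66.
Column 4: 84 + 96 + 108 + 70 + ? = 430, so (1,4) = 72.

72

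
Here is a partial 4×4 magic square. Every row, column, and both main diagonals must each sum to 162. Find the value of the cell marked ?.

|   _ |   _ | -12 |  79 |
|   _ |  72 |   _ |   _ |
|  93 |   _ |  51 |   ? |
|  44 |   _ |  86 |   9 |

Row 4 needs 162; the known cells sum to 139, so (4,2) = 23.
Column 3 must total 162; the given cells sum to 125, so (2,3) = 37.
Main diagonal: 72 + 51 + 9 + ? = 162, so (1,1) = 30.
Anti-diagonal must total 162; the given cells sum to 160, so (3,2) = 2.
Row 1 must total 162; the given cells sum to 97, so (1,2) = 65.
Row 3 must total 162; the given cells sum to 146, so (3,4) = 16.

16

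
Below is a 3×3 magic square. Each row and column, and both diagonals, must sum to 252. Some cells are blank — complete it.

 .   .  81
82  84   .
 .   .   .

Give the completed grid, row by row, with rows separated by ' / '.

83 88 81 / 82 84 86 / 87 80 85

Row 2 must total 252; the given cells sum to 166, so (2,3) = 86.
Column 3 must total 252; the given cells sum to 167, so (3,3) = 85.
Main diagonal: 84 + 85 + ? = 252, so (1,1) = 83.
Anti-diagonal: 81 + 84 + ? = 252, so (3,1) = 87.
The remaining cell in row 1 is (1,2) = 252 − 164 = 88.
Row 3 must total 252; the given cells sum to 172, so (3,2) = 80.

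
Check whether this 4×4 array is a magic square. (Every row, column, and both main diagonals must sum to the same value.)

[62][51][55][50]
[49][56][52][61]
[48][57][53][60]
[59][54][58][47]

Yes

Row 1: 62 + 51 + 55 + 50 = 218.
Row 2: 49 + 56 + 52 + 61 = 218.
Row 3: 48 + 57 + 53 + 60 = 218.
Row 4: 59 + 54 + 58 + 47 = 218.
Column 1: 62 + 49 + 48 + 59 = 218.
Column 2: 51 + 56 + 57 + 54 = 218.
Column 3: 55 + 52 + 53 + 58 = 218.
Column 4: 50 + 61 + 60 + 47 = 218.
Main diagonal: 62 + 56 + 53 + 47 = 218.
Anti-diagonal: 50 + 52 + 57 + 59 = 218.
All lines sum to 218.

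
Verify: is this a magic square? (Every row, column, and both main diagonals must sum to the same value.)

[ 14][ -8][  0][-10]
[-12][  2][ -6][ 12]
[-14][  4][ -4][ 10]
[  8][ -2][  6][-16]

Yes

Row 1: 14 + (-8) + 0 + (-10) = -4.
Row 2: -12 + 2 + (-6) + 12 = -4.
Row 3: -14 + 4 + (-4) + 10 = -4.
Row 4: 8 + (-2) + 6 + (-16) = -4.
Column 1: 14 + (-12) + (-14) + 8 = -4.
Column 2: -8 + 2 + 4 + (-2) = -4.
Column 3: 0 + (-6) + (-4) + 6 = -4.
Column 4: -10 + 12 + 10 + (-16) = -4.
Main diagonal: 14 + 2 + (-4) + (-16) = -4.
Anti-diagonal: -10 + (-6) + 4 + 8 = -4.
All lines sum to -4.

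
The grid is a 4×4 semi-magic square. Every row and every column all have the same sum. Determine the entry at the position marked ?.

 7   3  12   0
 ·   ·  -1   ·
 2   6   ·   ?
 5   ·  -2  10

Row 1 is complete and sums to 22; that is the magic constant.
The remaining cell in row 4 is (4,2) = 22 − 13 = 9.
Column 1 must total 22; the given cells sum to 14, so (2,1) = 8.
From column 2, 22 − (3 + 6 + 9) gives (2,2) = 4.
Column 3 must total 22; the given cells sum to 9, so (3,3) = 13.
Row 2 needs 22; the known cells sum to 11, so (2,4) = 11.
Row 3 must total 22; the given cells sum to 21, so (3,4) = 1.

1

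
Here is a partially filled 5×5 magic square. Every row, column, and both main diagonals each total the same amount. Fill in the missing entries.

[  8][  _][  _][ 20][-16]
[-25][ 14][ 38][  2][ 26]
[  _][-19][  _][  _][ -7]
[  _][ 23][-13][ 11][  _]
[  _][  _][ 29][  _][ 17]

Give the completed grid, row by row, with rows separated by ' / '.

8 47 -4 20 -16 / -25 14 38 2 26 / 32 -19 5 44 -7 / -1 23 -13 11 35 / 41 -10 29 -22 17

Row 2 is already complete: -25 + 14 + 38 + 2 + 26 = 55, so that is the magic constant.
From column 5, 55 − (-16 + 26 + (-7) + 17) gives (4,5) = 35.
Using main diagonal: 8 + 14 + 11 + 17 + ? → (3,3) = 55 − 50 = 5.
Anti-diagonal: -16 + 2 + 5 + 23 + ? = 55, so (5,1) = 41.
Row 4: 23 + (-13) + 11 + 35 + ? = 55, so (4,1) = -1.
Column 1 must total 55; the given cells sum to 23, so (3,1) = 32.
From column 3, 55 − (38 + 5 + (-13) + 29) gives (1,3) = -4.
From row 1, 55 − (8 + (-4) + 20 + (-16)) gives (1,2) = 47.
Row 3 must total 55; the given cells sum to 11, so (3,4) = 44.
Column 2 needs 55; the known cells sum to 65, so (5,2) = -10.
Column 4: 20 + 2 + 44 + 11 + ? = 55, so (5,4) = -22.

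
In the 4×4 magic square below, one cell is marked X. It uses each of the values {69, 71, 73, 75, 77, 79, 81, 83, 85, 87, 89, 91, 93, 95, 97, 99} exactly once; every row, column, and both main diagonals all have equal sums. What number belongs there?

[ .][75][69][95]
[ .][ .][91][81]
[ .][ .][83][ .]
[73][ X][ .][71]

The 16 entries sum to 1344, so each line sums to 1344/4 = 336.
Row 1: 75 + 69 + 95 + ? = 336, so (1,1) = 97.
From column 3, 336 − (69 + 91 + 83) gives (4,3) = 93.
Using column 4: 95 + 81 + 71 + ? → (3,4) = 336 − 247 = 89.
Main diagonal needs 336; the known cells sum to 251, so (2,2) = 85.
Anti-diagonal must total 336; the given cells sum to 259, so (3,2) = 77.
The remaining cell in row 2 is (2,1) = 336 − 257 = 79.
Row 3 needs 336; the known cells sum to 249, so (3,1) = 87.
Row 4 needs 336; the known cells sum to 237, so (4,2) = 99.

99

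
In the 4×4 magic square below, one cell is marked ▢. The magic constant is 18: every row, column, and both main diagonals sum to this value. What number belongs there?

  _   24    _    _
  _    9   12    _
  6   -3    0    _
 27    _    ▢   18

-15

Row 3 must total 18; the given cells sum to 3, so (3,4) = 15.
From column 2, 18 − (24 + 9 + (-3)) gives (4,2) = -12.
From main diagonal, 18 − (9 + 0 + 18) gives (1,1) = -9.
Anti-diagonal needs 18; the known cells sum to 36, so (1,4) = -18.
Using row 1: -9 + 24 + (-18) + ? → (1,3) = 18 − (-3) = 21.
Row 4: 27 + (-12) + 18 + ? = 18, so (4,3) = -15.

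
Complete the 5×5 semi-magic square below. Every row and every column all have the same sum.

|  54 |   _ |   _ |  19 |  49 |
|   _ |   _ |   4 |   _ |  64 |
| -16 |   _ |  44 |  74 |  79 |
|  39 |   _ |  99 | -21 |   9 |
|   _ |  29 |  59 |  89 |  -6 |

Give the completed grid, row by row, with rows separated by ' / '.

54 84 -11 19 49 / 94 -1 4 34 64 / -16 14 44 74 79 / 39 69 99 -21 9 / 24 29 59 89 -6

Column 5 is already complete: 49 + 64 + 79 + 9 + -6 = 195, so that is the magic constant.
Row 3: -16 + 44 + 74 + 79 + ? = 195, so (3,2) = 14.
Row 4 needs 195; the known cells sum to 126, so (4,2) = 69.
Row 5 needs 195; the known cells sum to 171, so (5,1) = 24.
The remaining cell in column 1 is (2,1) = 195 − 101 = 94.
Using column 3: 4 + 44 + 99 + 59 + ? → (1,3) = 195 − 206 = -11.
Column 4: 19 + 74 + (-21) + 89 + ? = 195, so (2,4) = 34.
Row 1 must total 195; the given cells sum to 111, so (1,2) = 84.
From row 2, 195 − (94 + 4 + 34 + 64) gives (2,2) = -1.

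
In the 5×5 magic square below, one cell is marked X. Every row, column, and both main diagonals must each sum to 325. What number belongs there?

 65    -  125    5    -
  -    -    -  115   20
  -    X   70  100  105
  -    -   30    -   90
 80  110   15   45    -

From row 5, 325 − (80 + 110 + 15 + 45) gives (5,5) = 75.
From column 3, 325 − (125 + 70 + 30 + 15) gives (2,3) = 85.
Column 4: 5 + 115 + 100 + 45 + ? = 325, so (4,4) = 60.
Column 5 must total 325; the given cells sum to 290, so (1,5) = 35.
Main diagonal: 65 + 70 + 60 + 75 + ? = 325, so (2,2) = 55.
Using anti-diagonal: 35 + 115 + 70 + 80 + ? → (4,2) = 325 − 300 = 25.
Row 1: 65 + 125 + 5 + 35 + ? = 325, so (1,2) = 95.
From row 2, 325 − (55 + 85 + 115 + 20) gives (2,1) = 50.
The remaining cell in row 4 is (4,1) = 325 − 205 = 120.
The remaining cell in column 1 is (3,1) = 325 − 315 = 10.
Using column 2: 95 + 55 + 25 + 110 + ? → (3,2) = 325 − 285 = 40.

40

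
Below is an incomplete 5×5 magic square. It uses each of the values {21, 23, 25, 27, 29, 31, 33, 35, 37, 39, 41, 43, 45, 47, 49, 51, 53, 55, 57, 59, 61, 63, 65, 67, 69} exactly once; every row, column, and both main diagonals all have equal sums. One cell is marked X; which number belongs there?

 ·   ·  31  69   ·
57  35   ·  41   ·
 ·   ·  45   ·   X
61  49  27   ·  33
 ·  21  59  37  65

The 25 entries sum to 1125, so each line sums to 1125/5 = 225.
From row 4, 225 − (61 + 49 + 27 + 33) gives (4,4) = 55.
Row 5 must total 225; the given cells sum to 182, so (5,1) = 43.
The remaining cell in column 3 is (2,3) = 225 − 162 = 63.
Column 4 needs 225; the known cells sum to 202, so (3,4) = 23.
Main diagonal needs 225; the known cells sum to 200, so (1,1) = 25.
Anti-diagonal: 41 + 45 + 49 + 43 + ? = 225, so (1,5) = 47.
From row 1, 225 − (25 + 31 + 69 + 47) gives (1,2) = 53.
The remaining cell in row 2 is (2,5) = 225 − 196 = 29.
From column 1, 225 − (25 + 57 + 61 + 43) gives (3,1) = 39.
Column 2: 53 + 35 + 49 + 21 + ? = 225, so (3,2) = 67.
The remaining cell in column 5 is (3,5) = 225 − 174 = 51.

51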